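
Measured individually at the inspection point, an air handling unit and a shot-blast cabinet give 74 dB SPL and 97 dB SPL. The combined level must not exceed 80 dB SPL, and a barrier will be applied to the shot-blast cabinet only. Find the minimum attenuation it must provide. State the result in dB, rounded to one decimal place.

18.3 dB

The untreated sources together contribute 10^(74/10) = 2.512e+07, i.e. 74.00 dB SPL.
The limit corresponds to 10^(80/10) = 1.000e+08; subtracting the fixed part leaves 7.488e+07 for the shot-blast cabinet, i.e. 78.74 dB SPL.
So the shot-blast cabinet must be reduced from 97 to 78.74 dB SPL: IL = 18.26 dB.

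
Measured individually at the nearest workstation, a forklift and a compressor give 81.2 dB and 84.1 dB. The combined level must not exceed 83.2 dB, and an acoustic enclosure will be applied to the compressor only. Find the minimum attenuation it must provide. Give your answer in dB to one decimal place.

The untreated sources together contribute 10^(81.2/10) = 1.318e+08, i.e. 81.20 dB.
The limit corresponds to 10^(83.2/10) = 2.089e+08; subtracting the fixed part leaves 7.710e+07 for the compressor, i.e. 78.87 dB.
So the compressor must be reduced from 84.1 to 78.87 dB: IL = 5.23 dB.

5.2 dB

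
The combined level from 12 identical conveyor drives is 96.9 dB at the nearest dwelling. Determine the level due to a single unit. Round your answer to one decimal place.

86.1 dB

12 equal contributions raise the level by 10·log₁₀ 12 = 10.792 dB, so each unit alone gives 96.9 − 10.792.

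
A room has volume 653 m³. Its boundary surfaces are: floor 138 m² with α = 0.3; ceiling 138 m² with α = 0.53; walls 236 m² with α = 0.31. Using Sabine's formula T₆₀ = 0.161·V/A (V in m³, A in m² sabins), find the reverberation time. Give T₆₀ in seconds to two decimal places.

0.56 s

A = Σ Sᵢαᵢ = 138·0.3 + 138·0.53 + 236·0.31 = 187.70 m².
T₆₀ = 0.161 × 653 / 187.70 = 0.560 s.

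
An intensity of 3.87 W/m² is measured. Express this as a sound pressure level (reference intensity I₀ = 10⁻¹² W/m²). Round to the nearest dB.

I/I₀ = 3.87/10⁻¹² = 3.87×10^12, and L = 10·log₁₀(I/I₀).
L = 10·(0.5877 + 12) = 125.88 dB.

126 dB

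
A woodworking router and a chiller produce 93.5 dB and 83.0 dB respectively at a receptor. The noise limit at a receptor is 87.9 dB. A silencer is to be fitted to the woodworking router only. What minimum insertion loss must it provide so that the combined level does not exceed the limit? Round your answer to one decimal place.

Everything except the woodworking router sums to 10^(83.0/10) = 1.995e+08 in linear terms, 83.00 dB.
To meet 87.9 dB overall, the treated woodworking router may contribute at most 10^(87.9/10) − 1.995e+08 = 4.171e+08, i.e. 86.20 dB.
So the woodworking router must be reduced from 93.5 to 86.20 dB: IL = 7.30 dB.

7.3 dB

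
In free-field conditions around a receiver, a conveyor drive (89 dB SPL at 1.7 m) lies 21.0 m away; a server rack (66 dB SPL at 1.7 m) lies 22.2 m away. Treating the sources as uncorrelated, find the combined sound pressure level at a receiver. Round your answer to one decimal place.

67.2 dB SPL

First find each source's level at the receiver (point-source: −20·log₁₀(r/r_ref)), then combine on an intensity basis.
conveyor drive: 89 − 20·log₁₀(21.0/1.7) = 89 − 21.84 = 67.16 dB SPL.
server rack: 66 − 20·log₁₀(22.2/1.7) = 66 − 22.32 = 43.68 dB SPL.
Σ 10^(L/10) = 5.229e+06 → L_total = 10·log₁₀(5.229e+06) = 67.18 dB SPL.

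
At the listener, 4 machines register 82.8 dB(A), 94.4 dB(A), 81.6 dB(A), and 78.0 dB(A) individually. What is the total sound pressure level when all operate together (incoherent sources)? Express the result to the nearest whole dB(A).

Incoherent sources combine by intensity addition: L_total = 10·log₁₀(Σ 10^(L_i/10)).
Σ 10^(L/10) = 10^(82.8/10) + 10^(94.4/10) + 10^(81.6/10) + 10^(78.0/10) = 3.152e+09.
L_total = 10·log₁₀(3.152e+09) = 94.99 dB(A).

95 dB(A)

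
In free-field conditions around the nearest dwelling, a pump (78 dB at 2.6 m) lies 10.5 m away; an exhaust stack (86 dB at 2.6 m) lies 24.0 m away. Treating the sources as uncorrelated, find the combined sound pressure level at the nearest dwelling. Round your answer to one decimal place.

69.3 dB

First find each source's level at the receiver (point-source: −20·log₁₀(r/r_ref)), then combine on an intensity basis.
pump: 78 − 20·log₁₀(10.5/2.6) = 78 − 12.12 = 65.88 dB.
exhaust stack: 86 − 20·log₁₀(24.0/2.6) = 86 − 19.30 = 66.70 dB.
Σ 10^(L/10) = 8.541e+06 → L_total = 10·log₁₀(8.541e+06) = 69.32 dB.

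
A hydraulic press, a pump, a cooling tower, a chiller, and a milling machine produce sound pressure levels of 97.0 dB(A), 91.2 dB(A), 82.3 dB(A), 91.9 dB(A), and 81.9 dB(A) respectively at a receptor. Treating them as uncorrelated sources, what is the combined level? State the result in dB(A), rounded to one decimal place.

Incoherent sources combine by intensity addition: L_total = 10·log₁₀(Σ 10^(L_i/10)).
Σ 10^(L/10) = 10^(97.0/10) + 10^(91.2/10) + 10^(82.3/10) + 10^(91.9/10) + 10^(81.9/10) = 8.204e+09.
L_total = 10·log₁₀(8.204e+09) = 99.14 dB(A).

99.1 dB(A)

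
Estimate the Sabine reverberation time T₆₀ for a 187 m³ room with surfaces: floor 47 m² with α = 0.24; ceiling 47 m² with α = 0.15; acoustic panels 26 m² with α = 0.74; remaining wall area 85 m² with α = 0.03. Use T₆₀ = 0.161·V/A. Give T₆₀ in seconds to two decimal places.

0.75 s

A = Σ Sᵢαᵢ = 47·0.24 + 47·0.15 + 26·0.74 + 85·0.03 = 40.12 m².
T₆₀ = 0.161 × 187 / 40.12 = 0.750 s.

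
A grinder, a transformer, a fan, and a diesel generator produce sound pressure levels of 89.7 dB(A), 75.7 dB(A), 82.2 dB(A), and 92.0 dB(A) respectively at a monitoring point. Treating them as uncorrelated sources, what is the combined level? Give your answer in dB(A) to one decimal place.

Incoherent sources combine by intensity addition: L_total = 10·log₁₀(Σ 10^(L_i/10)).
Σ 10^(L/10) = 10^(89.7/10) + 10^(75.7/10) + 10^(82.2/10) + 10^(92.0/10) = 2.721e+09.
L_total = 10·log₁₀(2.721e+09) = 94.35 dB(A).

94.3 dB(A)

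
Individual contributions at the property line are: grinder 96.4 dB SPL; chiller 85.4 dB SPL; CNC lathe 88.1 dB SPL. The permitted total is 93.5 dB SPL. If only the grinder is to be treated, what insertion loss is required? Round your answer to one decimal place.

Everything except the grinder sums to 10^(85.4/10) + 10^(88.1/10) = 9.924e+08 in linear terms, 89.97 dB SPL.
To meet 93.5 dB SPL overall, the treated grinder may contribute at most 10^(93.5/10) − 9.924e+08 = 1.246e+09, i.e. 90.96 dB SPL.
So the grinder must be reduced from 96.4 to 90.96 dB SPL: IL = 5.44 dB.

5.4 dB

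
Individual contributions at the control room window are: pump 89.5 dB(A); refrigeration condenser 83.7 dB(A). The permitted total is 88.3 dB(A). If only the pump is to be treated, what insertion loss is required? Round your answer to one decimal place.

Everything except the pump sums to 10^(83.7/10) = 2.344e+08 in linear terms, 83.70 dB(A).
To meet 88.3 dB(A) overall, the treated pump may contribute at most 10^(88.3/10) − 2.344e+08 = 4.417e+08, i.e. 86.45 dB(A).
So the pump must be reduced from 89.5 to 86.45 dB(A): IL = 3.05 dB.

3.0 dB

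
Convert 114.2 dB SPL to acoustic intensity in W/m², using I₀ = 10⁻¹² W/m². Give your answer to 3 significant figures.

I/I₀ = 10^(114.2/10) = 2.63e+11, so I = 2.63e+11 × 10⁻¹² W/m².

0.263 W/m²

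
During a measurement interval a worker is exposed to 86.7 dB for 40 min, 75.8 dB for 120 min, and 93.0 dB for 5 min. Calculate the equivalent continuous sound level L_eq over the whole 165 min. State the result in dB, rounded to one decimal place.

L_eq = 10·log₁₀[(1/T)·Σ tᵢ·10^(Lᵢ/10)] with T = 165 min.
Σ tᵢ·10^(Lᵢ/10) = 40·10^(86.7/10) + 120·10^(75.8/10) + 5·10^(93.0/10) = 3.325e+10.
L_eq = 10·log₁₀(3.325e+10/165) = 83.04 dB.

83.0 dB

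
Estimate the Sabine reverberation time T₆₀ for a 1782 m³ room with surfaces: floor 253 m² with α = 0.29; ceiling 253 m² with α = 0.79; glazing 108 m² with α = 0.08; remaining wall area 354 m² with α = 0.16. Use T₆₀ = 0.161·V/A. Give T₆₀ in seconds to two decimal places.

A = Σ Sᵢαᵢ = 253·0.29 + 253·0.79 + 108·0.08 + 354·0.16 = 338.52 m².
T₆₀ = 0.161 × 1782 / 338.52 = 0.848 s.

0.85 s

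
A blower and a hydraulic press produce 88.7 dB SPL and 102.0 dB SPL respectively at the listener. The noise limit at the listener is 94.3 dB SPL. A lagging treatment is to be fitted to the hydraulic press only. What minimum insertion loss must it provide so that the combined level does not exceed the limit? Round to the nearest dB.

9 dB

Fixed contribution from the other source: Σ 10^(L/10) = 10^(88.7/10) = 7.413e+08 (88.70 dB SPL).
The limit corresponds to 10^(94.3/10) = 2.692e+09; subtracting the fixed part leaves 1.950e+09 for the hydraulic press, i.e. 92.90 dB SPL.
So the hydraulic press must be reduced from 102.0 to 92.90 dB SPL: IL = 9.10 dB.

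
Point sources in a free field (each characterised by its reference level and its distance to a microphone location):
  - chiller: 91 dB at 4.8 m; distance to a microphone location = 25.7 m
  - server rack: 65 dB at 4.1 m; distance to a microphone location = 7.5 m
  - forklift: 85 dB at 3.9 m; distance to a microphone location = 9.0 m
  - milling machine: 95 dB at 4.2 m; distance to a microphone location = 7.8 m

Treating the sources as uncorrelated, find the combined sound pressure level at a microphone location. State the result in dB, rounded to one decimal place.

First find each source's level at the receiver (point-source: −20·log₁₀(r/r_ref)), then combine on an intensity basis.
chiller: 91 − 20·log₁₀(25.7/4.8) = 91 − 14.57 = 76.43 dB.
server rack: 65 − 20·log₁₀(7.5/4.1) = 65 − 5.25 = 59.75 dB.
forklift: 85 − 20·log₁₀(9.0/3.9) = 85 − 7.26 = 77.74 dB.
milling machine: 95 − 20·log₁₀(7.8/4.2) = 95 − 5.38 = 89.62 dB.
Σ 10^(L/10) = 1.021e+09 → L_total = 10·log₁₀(1.021e+09) = 90.09 dB.

90.1 dB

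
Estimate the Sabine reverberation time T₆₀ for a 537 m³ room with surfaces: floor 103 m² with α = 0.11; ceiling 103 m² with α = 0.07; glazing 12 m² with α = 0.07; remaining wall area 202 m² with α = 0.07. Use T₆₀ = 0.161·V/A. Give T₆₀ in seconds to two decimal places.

2.58 s

A = Σ Sᵢαᵢ = 103·0.11 + 103·0.07 + 12·0.07 + 202·0.07 = 33.52 m².
T₆₀ = 0.161 × 537 / 33.52 = 2.579 s.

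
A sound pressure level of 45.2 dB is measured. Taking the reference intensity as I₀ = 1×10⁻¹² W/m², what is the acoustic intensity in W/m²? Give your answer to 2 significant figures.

3.3e-08 W/m²

I/I₀ = 10^(45.2/10) = 3.311e+04, so I = 3.311e+04 × 10⁻¹² W/m².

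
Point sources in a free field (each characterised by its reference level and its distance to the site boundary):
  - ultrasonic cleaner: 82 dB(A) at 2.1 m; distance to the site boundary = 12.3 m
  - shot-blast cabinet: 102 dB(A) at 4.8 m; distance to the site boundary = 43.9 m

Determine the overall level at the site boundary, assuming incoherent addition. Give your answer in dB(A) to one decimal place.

Propagate each source to the receiver with L = L_ref − 20·log₁₀(r/r_ref), then add intensities.
ultrasonic cleaner: 82 − 20·log₁₀(12.3/2.1) = 82 − 15.35 = 66.65 dB(A).
shot-blast cabinet: 102 − 20·log₁₀(43.9/4.8) = 102 − 19.22 = 82.78 dB(A).
Σ 10^(L/10) = 1.941e+08 → L_total = 10·log₁₀(1.941e+08) = 82.88 dB(A).

82.9 dB(A)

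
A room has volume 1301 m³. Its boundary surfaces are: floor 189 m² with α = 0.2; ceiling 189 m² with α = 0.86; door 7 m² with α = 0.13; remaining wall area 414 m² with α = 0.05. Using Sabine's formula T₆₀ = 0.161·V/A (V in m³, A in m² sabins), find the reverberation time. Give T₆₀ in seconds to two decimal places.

A = Σ Sᵢαᵢ = 189·0.2 + 189·0.86 + 7·0.13 + 414·0.05 = 221.95 m².
T₆₀ = 0.161 × 1301 / 221.95 = 0.944 s.

0.94 s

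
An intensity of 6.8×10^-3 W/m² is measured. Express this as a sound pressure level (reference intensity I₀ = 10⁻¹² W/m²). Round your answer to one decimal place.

98.3 dB

Dividing by I₀ shifts the exponent by 12: I/I₀ = 6.8×10^9.
L = 10·(0.8325 + 9) = 98.33 dB.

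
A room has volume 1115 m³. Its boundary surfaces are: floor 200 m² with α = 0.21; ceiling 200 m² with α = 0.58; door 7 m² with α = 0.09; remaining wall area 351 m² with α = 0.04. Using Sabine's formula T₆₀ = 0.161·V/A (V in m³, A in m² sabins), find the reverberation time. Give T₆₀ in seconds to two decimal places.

1.04 s

Total absorption A = 200·0.21 + 200·0.58 + 7·0.09 + 351·0.04 = 172.67 m² sabins.
T₆₀ = 0.161 × 1115 / 172.67 = 1.040 s.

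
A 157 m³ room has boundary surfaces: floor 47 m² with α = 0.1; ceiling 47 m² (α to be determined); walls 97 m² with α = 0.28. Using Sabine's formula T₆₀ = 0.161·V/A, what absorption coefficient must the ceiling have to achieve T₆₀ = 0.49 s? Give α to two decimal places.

0.42

A = 0.161·V/T₆₀ = 0.161·157/0.49 = 51.59 m² sabins.
Absorption from the other surfaces = 47·0.1 + 97·0.28 = 31.86 m², so the ceiling must supply 19.73 m² over 47 m².
α = 19.73/47 = 0.420.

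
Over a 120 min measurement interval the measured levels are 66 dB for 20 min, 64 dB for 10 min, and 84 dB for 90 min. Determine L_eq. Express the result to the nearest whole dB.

83 dB

The energy average is taken in the linear domain: L_eq = 10·log₁₀[(Σ tᵢ·10^(Lᵢ/10))/T], T = 120 min.
Σ tᵢ·10^(Lᵢ/10) = 20·10^(66/10) + 10·10^(64/10) + 90·10^(84/10) = 2.271e+10.
L_eq = 10·log₁₀(2.271e+10/120) = 82.77 dB.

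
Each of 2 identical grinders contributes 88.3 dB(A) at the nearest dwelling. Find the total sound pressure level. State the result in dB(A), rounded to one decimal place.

L_total = L₁ + 10·log₁₀ N for N identical incoherent sources.
L_total = 88.3 + 10·log₁₀(2) = 88.3 + 3.010 = 91.31 dB(A).

91.3 dB(A)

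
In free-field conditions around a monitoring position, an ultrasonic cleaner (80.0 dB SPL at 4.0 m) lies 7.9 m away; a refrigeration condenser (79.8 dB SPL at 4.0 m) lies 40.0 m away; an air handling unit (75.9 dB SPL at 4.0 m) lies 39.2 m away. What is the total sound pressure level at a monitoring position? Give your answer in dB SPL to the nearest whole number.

Apply inverse-square spreading to bring every level to the receiver, then sum 10^(L/10).
ultrasonic cleaner: 80.0 − 20·log₁₀(7.9/4.0) = 80.0 − 5.91 = 74.09 dB SPL.
refrigeration condenser: 79.8 − 20·log₁₀(40.0/4.0) = 79.8 − 20.00 = 59.80 dB SPL.
air handling unit: 75.9 − 20·log₁₀(39.2/4.0) = 75.9 − 19.82 = 56.08 dB SPL.
Σ 10^(L/10) = 2.700e+07 → L_total = 10·log₁₀(2.700e+07) = 74.31 dB SPL.

74 dB SPL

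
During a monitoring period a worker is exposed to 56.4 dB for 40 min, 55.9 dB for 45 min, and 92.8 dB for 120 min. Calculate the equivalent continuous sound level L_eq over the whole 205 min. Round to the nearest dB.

The energy average is taken in the linear domain: L_eq = 10·log₁₀[(Σ tᵢ·10^(Lᵢ/10))/T], T = 205 min.
Σ tᵢ·10^(Lᵢ/10) = 40·10^(56.4/10) + 45·10^(55.9/10) + 120·10^(92.8/10) = 2.287e+11.
L_eq = 10·log₁₀(2.287e+11/205) = 90.47 dB.

90 dB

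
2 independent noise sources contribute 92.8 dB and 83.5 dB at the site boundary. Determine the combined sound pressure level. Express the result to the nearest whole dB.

93 dB

For uncorrelated sources the intensities add, so convert each level to linear form, sum, and take 10·log₁₀ of the total.
Σ 10^(L/10) = 10^(92.8/10) + 10^(83.5/10) = 2.129e+09.
L_total = 10·log₁₀(2.129e+09) = 93.28 dB.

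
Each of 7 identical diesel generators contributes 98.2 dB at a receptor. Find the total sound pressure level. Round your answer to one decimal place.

106.7 dB

With 7 equal, uncorrelated contributions the intensity is 7× that of one unit, giving a rise of 10·log₁₀ 7.
L_total = 98.2 + 10·log₁₀(7) = 98.2 + 8.451 = 106.65 dB.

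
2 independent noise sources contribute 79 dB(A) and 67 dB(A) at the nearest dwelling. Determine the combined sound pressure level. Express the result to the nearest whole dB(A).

For uncorrelated sources the intensities add, so convert each level to linear form, sum, and take 10·log₁₀ of the total.
Σ 10^(L/10) = 10^(79/10) + 10^(67/10) = 8.444e+07.
L_total = 10·log₁₀(8.444e+07) = 79.27 dB(A).

79 dB(A)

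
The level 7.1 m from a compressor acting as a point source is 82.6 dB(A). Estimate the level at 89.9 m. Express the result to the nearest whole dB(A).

Spherical spreading from a point source gives a 20·log₁₀(r₂/r₁) drop.
L₂ = 82.6 − 20·log₁₀(89.9/7.1) = 82.6 − 22.050 = 60.55 dB(A).

61 dB(A)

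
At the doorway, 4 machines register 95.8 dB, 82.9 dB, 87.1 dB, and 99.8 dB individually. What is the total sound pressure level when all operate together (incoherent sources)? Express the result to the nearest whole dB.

101 dB

For uncorrelated sources the intensities add, so convert each level to linear form, sum, and take 10·log₁₀ of the total.
Σ 10^(L/10) = 10^(95.8/10) + 10^(82.9/10) + 10^(87.1/10) + 10^(99.8/10) = 1.406e+10.
L_total = 10·log₁₀(1.406e+10) = 101.48 dB.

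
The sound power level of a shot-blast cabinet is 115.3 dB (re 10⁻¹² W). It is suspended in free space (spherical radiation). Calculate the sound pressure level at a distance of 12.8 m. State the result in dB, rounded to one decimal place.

The power spreads over a sphere of area 4π·r², so L_p = L_w − 10·log₁₀(4π·r²).
4π·r² = 2059 m², 10·log₁₀ of that is 33.136 dB.
L_p = 115.3 − 33.136 = 82.16 dB.

82.2 dB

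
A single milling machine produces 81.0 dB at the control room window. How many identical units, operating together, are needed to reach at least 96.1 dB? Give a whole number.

N identical sources give L₁ + 10·log₁₀ N, so require 10·log₁₀ N ≥ 96.1 − 81.0 = 15.1 dB.
N ≥ 10^(15.1/10) = 32.359, so N = 33.

33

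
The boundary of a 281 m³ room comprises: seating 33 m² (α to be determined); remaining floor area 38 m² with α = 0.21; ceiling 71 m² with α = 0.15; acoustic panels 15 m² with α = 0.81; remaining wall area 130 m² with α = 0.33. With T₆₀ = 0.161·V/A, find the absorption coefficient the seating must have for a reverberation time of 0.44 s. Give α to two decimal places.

Required total absorption A = 0.161·281/0.44 = 102.82 m².
Absorption from the other surfaces = 38·0.21 + 71·0.15 + 15·0.81 + 130·0.33 = 73.68 m², so the seating must supply 29.14 m² over 33 m².
α = 29.14/33 = 0.883.

0.88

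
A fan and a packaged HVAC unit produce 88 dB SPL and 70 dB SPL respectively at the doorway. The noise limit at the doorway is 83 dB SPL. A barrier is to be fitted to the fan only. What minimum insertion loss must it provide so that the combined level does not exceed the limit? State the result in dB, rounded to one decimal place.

Fixed contribution from the other source: Σ 10^(L/10) = 10^(70/10) = 1.000e+07 (70.00 dB SPL).
To meet 83 dB SPL overall, the treated fan may contribute at most 10^(83/10) − 1.000e+07 = 1.895e+08, i.e. 82.78 dB SPL.
Required insertion loss = 88 − 82.78 = 5.22 dB.

5.2 dB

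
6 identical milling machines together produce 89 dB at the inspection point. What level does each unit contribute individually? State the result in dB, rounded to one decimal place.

81.2 dB

6 equal contributions raise the level by 10·log₁₀ 6 = 7.782 dB, so each unit alone gives 89 − 7.782.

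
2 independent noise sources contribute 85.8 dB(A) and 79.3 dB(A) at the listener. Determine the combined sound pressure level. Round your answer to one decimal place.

86.7 dB(A)

Incoherent sources combine by intensity addition: L_total = 10·log₁₀(Σ 10^(L_i/10)).
Σ 10^(L/10) = 10^(85.8/10) + 10^(79.3/10) = 4.653e+08.
L_total = 10·log₁₀(4.653e+08) = 86.68 dB(A).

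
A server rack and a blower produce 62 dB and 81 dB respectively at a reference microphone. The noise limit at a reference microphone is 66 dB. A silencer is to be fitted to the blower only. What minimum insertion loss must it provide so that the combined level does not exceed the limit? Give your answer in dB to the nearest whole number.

The untreated sources together contribute 10^(62/10) = 1.585e+06, i.e. 62.00 dB.
The limit corresponds to 10^(66/10) = 3.981e+06; subtracting the fixed part leaves 2.396e+06 for the blower, i.e. 63.80 dB.
Required insertion loss = 81 − 63.80 = 17.20 dB.

17 dB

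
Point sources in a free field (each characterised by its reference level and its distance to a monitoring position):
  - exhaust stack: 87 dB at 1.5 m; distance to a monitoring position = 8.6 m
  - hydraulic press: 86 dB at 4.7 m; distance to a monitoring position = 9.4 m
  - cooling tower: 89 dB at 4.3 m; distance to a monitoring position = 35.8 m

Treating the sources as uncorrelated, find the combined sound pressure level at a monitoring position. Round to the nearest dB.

81 dB

Propagate each source to the receiver with L = L_ref − 20·log₁₀(r/r_ref), then add intensities.
exhaust stack: 87 − 20·log₁₀(8.6/1.5) = 87 − 15.17 = 71.83 dB.
hydraulic press: 86 − 20·log₁₀(9.4/4.7) = 86 − 6.02 = 79.98 dB.
cooling tower: 89 − 20·log₁₀(35.8/4.3) = 89 − 18.41 = 70.59 dB.
Σ 10^(L/10) = 1.262e+08 → L_total = 10·log₁₀(1.262e+08) = 81.01 dB.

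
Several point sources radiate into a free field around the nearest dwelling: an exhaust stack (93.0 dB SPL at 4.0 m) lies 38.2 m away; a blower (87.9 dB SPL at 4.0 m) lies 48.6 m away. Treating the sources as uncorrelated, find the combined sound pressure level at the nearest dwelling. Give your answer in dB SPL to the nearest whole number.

74 dB SPL

Propagate each source to the receiver with L = L_ref − 20·log₁₀(r/r_ref), then add intensities.
exhaust stack: 93.0 − 20·log₁₀(38.2/4.0) = 93.0 − 19.60 = 73.40 dB SPL.
blower: 87.9 − 20·log₁₀(48.6/4.0) = 87.9 − 21.69 = 66.21 dB SPL.
Σ 10^(L/10) = 2.605e+07 → L_total = 10·log₁₀(2.605e+07) = 74.16 dB SPL.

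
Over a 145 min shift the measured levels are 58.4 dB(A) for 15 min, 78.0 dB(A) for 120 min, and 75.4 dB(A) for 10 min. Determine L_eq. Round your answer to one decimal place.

77.4 dB(A)

Weight each interval's intensity by its duration and average over T = 145 min:
Σ tᵢ·10^(Lᵢ/10) = 15·10^(58.4/10) + 120·10^(78.0/10) + 10·10^(75.4/10) = 7.929e+09.
L_eq = 10·log₁₀(7.929e+09/145) = 77.38 dB(A).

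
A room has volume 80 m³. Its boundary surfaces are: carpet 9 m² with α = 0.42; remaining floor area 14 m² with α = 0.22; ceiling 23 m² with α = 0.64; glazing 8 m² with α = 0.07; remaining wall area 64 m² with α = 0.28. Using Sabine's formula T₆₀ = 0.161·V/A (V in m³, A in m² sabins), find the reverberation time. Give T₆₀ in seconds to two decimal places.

0.32 s

Total absorption A = 9·0.42 + 14·0.22 + 23·0.64 + 8·0.07 + 64·0.28 = 40.06 m² sabins.
T₆₀ = 0.161 × 80 / 40.06 = 0.322 s.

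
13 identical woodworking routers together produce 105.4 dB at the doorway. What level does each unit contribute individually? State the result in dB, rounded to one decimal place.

13 equal contributions raise the level by 10·log₁₀ 13 = 11.139 dB, so each unit alone gives 105.4 − 11.139.

94.3 dB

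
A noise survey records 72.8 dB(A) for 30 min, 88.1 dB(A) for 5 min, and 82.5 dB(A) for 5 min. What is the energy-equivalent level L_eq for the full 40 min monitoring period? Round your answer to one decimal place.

80.7 dB(A)

Weight each interval's intensity by its duration and average over T = 40 min:
Σ tᵢ·10^(Lᵢ/10) = 30·10^(72.8/10) + 5·10^(88.1/10) + 5·10^(82.5/10) = 4.689e+09.
L_eq = 10·log₁₀(4.689e+09/40) = 80.69 dB(A).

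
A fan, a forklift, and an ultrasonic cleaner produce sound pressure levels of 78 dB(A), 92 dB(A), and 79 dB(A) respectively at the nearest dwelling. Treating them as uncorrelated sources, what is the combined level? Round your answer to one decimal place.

For uncorrelated sources the intensities add, so convert each level to linear form, sum, and take 10·log₁₀ of the total.
Σ 10^(L/10) = 10^(78/10) + 10^(92/10) + 10^(79/10) = 1.727e+09.
L_total = 10·log₁₀(1.727e+09) = 92.37 dB(A).

92.4 dB(A)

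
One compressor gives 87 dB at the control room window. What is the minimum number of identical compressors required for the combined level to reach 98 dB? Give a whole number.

Need L₁ + 10·log₁₀ N ≥ 98, i.e. log₁₀ N ≥ 1.10.
N ≥ 10^(11.0/10) = 12.589, so N = 13.

13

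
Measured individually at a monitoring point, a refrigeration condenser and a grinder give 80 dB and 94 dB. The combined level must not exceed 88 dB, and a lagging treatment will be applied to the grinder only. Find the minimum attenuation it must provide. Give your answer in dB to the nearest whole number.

Everything except the grinder sums to 10^(80/10) = 1.000e+08 in linear terms, 80.00 dB.
The limit corresponds to 10^(88/10) = 6.310e+08; subtracting the fixed part leaves 5.310e+08 for the grinder, i.e. 87.25 dB.
So the grinder must be reduced from 94 to 87.25 dB: IL = 6.75 dB.

7 dB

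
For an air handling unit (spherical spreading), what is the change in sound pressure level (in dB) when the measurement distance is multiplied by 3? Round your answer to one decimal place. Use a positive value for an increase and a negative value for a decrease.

A point source loses 6 dB per doubling of distance; generally ΔL = −20·log₁₀(r₂/r₁).
ΔL = −20·log₁₀(3) = -9.54 dB.

-9.5 dB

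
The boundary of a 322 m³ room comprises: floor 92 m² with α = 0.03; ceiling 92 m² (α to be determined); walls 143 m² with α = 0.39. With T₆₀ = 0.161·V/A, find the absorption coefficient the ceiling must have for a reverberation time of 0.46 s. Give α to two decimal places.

0.59

Required total absorption A = 0.161·322/0.46 = 112.70 m².
Absorption from the other surfaces = 92·0.03 + 143·0.39 = 58.53 m², so the ceiling must supply 54.17 m² over 92 m².
α = 54.17/92 = 0.589.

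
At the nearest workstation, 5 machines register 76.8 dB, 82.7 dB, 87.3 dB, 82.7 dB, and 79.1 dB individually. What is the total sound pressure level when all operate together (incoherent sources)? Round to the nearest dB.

Incoherent sources combine by intensity addition: L_total = 10·log₁₀(Σ 10^(L_i/10)).
Σ 10^(L/10) = 10^(76.8/10) + 10^(82.7/10) + 10^(87.3/10) + 10^(82.7/10) + 10^(79.1/10) = 1.039e+09.
L_total = 10·log₁₀(1.039e+09) = 90.16 dB.

90 dB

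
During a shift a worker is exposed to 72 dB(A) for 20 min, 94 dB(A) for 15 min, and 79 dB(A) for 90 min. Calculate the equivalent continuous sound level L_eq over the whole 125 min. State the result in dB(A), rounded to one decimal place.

The energy average is taken in the linear domain: L_eq = 10·log₁₀[(Σ tᵢ·10^(Lᵢ/10))/T], T = 125 min.
Σ tᵢ·10^(Lᵢ/10) = 20·10^(72/10) + 15·10^(94/10) + 90·10^(79/10) = 4.514e+10.
L_eq = 10·log₁₀(4.514e+10/125) = 85.58 dB(A).

85.6 dB(A)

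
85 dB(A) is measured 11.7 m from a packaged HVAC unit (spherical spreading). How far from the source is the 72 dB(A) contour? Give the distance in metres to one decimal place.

52.3 m

For a point source L₁ − L₂ = 20·log₁₀(r₂/r₁), so r₂ = r₁·10^((L₁−L₂)/20).
r₂ = 11.7·10^((85−72)/20) = 11.7·10^(13.0/20) = 52.26 m.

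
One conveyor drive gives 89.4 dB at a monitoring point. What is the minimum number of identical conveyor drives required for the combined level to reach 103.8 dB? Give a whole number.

28

N identical sources give L₁ + 10·log₁₀ N, so require 10·log₁₀ N ≥ 103.8 − 89.4 = 14.4 dB.
N ≥ 10^(14.4/10) = 27.542, so N = 28.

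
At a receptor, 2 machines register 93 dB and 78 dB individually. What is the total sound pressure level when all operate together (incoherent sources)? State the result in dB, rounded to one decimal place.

For uncorrelated sources the intensities add, so convert each level to linear form, sum, and take 10·log₁₀ of the total.
Σ 10^(L/10) = 10^(93/10) + 10^(78/10) = 2.058e+09.
L_total = 10·log₁₀(2.058e+09) = 93.14 dB.

93.1 dB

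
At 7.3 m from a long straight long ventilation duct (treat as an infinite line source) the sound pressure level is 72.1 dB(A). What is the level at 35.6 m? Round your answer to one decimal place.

Line-source attenuation: ΔL = 10·log₁₀(r₂/r₁) = 10·log₁₀(35.6/7.3) = 6.881 dB.
L₂ = 72.1 − 10·log₁₀(35.6/7.3) = 72.1 − 6.881 = 65.22 dB(A).

65.2 dB(A)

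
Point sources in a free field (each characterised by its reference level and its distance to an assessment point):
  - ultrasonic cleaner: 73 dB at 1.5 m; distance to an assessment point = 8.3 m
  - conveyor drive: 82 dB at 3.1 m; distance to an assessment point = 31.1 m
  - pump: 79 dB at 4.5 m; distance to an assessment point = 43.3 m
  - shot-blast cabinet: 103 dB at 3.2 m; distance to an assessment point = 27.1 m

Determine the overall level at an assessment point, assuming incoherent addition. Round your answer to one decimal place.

84.5 dB

Propagate each source to the receiver with L = L_ref − 20·log₁₀(r/r_ref), then add intensities.
ultrasonic cleaner: 73 − 20·log₁₀(8.3/1.5) = 73 − 14.86 = 58.14 dB.
conveyor drive: 82 − 20·log₁₀(31.1/3.1) = 82 − 20.03 = 61.97 dB.
pump: 79 − 20·log₁₀(43.3/4.5) = 79 − 19.67 = 59.33 dB.
shot-blast cabinet: 103 − 20·log₁₀(27.1/3.2) = 103 − 18.56 = 84.44 dB.
Σ 10^(L/10) = 2.813e+08 → L_total = 10·log₁₀(2.813e+08) = 84.49 dB.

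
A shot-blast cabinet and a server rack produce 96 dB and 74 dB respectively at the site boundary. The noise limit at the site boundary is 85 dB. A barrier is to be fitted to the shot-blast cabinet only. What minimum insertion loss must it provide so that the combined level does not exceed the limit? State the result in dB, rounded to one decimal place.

The untreated sources together contribute 10^(74/10) = 2.512e+07, i.e. 74.00 dB.
The limit corresponds to 10^(85/10) = 3.162e+08; subtracting the fixed part leaves 2.911e+08 for the shot-blast cabinet, i.e. 84.64 dB.
So the shot-blast cabinet must be reduced from 96 to 84.64 dB: IL = 11.36 dB.

11.4 dB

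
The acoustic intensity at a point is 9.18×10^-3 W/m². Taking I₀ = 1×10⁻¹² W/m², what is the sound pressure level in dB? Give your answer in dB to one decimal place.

L = 10·log₁₀(I/I₀) = 10·log₁₀(9.18×10^-3/10⁻¹²) = 10·log₁₀(9.18×10^9).
L = 10·(0.9628 + 9) = 99.63 dB.

99.6 dB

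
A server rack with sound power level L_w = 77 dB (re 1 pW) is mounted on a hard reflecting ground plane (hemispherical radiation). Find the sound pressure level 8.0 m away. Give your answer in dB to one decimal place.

The power spreads over a hemisphere of area 2π·r², so L_p = L_w − 10·log₁₀(2π·r²).
2π·r² = 402.1 m², 10·log₁₀ of that is 26.044 dB.
L_p = 77 − 26.044 = 50.96 dB.

51.0 dB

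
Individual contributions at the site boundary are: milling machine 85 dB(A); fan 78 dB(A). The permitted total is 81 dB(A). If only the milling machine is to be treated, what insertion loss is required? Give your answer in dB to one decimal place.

7.0 dB

Fixed contribution from the other source: Σ 10^(L/10) = 10^(78/10) = 6.310e+07 (78.00 dB(A)).
To meet 81 dB(A) overall, the treated milling machine may contribute at most 10^(81/10) − 6.310e+07 = 6.280e+07, i.e. 77.98 dB(A).
So the milling machine must be reduced from 85 to 77.98 dB(A): IL = 7.02 dB.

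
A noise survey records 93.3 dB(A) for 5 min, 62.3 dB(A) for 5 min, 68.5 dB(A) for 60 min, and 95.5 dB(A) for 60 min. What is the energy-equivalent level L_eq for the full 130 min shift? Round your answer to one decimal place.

L_eq = 10·log₁₀[(1/T)·Σ tᵢ·10^(Lᵢ/10)] with T = 130 min.
Σ tᵢ·10^(Lᵢ/10) = 5·10^(93.3/10) + 5·10^(62.3/10) + 60·10^(68.5/10) + 60·10^(95.5/10) = 2.240e+11.
L_eq = 10·log₁₀(2.240e+11/130) = 92.36 dB(A).

92.4 dB(A)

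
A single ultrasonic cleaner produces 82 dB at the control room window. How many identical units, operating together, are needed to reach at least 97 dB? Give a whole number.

N identical sources give L₁ + 10·log₁₀ N, so require 10·log₁₀ N ≥ 97 − 82 = 15.0 dB.
N ≥ 10^(15.0/10) = 31.623, so N = 32.

32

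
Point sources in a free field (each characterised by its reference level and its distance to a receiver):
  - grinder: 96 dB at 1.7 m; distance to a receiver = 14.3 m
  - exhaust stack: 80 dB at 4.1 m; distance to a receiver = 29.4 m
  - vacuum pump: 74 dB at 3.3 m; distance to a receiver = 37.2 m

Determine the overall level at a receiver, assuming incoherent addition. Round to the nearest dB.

Apply inverse-square spreading to bring every level to the receiver, then sum 10^(L/10).
grinder: 96 − 20·log₁₀(14.3/1.7) = 96 − 18.50 = 77.50 dB.
exhaust stack: 80 − 20·log₁₀(29.4/4.1) = 80 − 17.11 = 62.89 dB.
vacuum pump: 74 − 20·log₁₀(37.2/3.3) = 74 − 21.04 = 52.96 dB.
Σ 10^(L/10) = 5.841e+07 → L_total = 10·log₁₀(5.841e+07) = 77.66 dB.

78 dB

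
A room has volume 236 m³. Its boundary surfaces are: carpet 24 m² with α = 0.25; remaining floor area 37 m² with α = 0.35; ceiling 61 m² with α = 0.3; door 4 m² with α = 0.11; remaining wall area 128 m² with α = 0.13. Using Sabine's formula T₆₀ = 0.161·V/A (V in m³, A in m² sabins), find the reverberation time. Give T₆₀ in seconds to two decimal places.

0.70 s

Summing Sᵢαᵢ: 24·0.25 + 37·0.35 + 61·0.3 + 4·0.11 + 128·0.13 = 54.33 m².
T₆₀ = 0.161 × 236 / 54.33 = 0.699 s.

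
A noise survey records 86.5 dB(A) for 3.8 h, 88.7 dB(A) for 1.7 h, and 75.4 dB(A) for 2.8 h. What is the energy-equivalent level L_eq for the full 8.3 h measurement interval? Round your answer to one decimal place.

Weight each interval's intensity by its duration and average over T = 8.3 h:
Σ tᵢ·10^(Lᵢ/10) = 3.8·10^(86.5/10) + 1.7·10^(88.7/10) + 2.8·10^(75.4/10) = 3.055e+09.
L_eq = 10·log₁₀(3.055e+09/8.3) = 85.66 dB(A).

85.7 dB(A)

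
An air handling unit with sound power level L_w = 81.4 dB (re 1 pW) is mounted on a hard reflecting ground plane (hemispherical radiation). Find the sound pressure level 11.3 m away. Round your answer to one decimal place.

Free-field hemispherical radiation: L_p = L_w − 10·log₁₀(2π·r²), r = 11.3 m.
2π·r² = 802.3 m², 10·log₁₀ of that is 29.043 dB.
L_p = 81.4 − 29.043 = 52.36 dB.

52.4 dB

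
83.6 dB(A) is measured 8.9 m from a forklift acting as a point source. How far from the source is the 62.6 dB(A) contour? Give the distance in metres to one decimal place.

Point-source spreading drops the level by 20·log₁₀(r₂/r₁); inverting, r₂/r₁ = 10^(ΔL/20).
r₂ = 8.9·10^((83.6−62.6)/20) = 8.9·10^(21.0/20) = 99.86 m.

99.9 m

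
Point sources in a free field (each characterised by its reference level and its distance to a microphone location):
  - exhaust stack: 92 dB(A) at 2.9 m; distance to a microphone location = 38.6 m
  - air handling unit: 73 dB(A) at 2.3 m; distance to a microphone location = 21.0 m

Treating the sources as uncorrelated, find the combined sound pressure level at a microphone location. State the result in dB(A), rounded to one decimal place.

First find each source's level at the receiver (point-source: −20·log₁₀(r/r_ref)), then combine on an intensity basis.
exhaust stack: 92 − 20·log₁₀(38.6/2.9) = 92 − 22.48 = 69.52 dB(A).
air handling unit: 73 − 20·log₁₀(21.0/2.3) = 73 − 19.21 = 53.79 dB(A).
Σ 10^(L/10) = 9.185e+06 → L_total = 10·log₁₀(9.185e+06) = 69.63 dB(A).

69.6 dB(A)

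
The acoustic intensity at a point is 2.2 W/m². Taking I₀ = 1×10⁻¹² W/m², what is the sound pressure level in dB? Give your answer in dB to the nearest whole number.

L = 10·log₁₀(I/I₀) = 10·log₁₀(2.2/10⁻¹²) = 10·log₁₀(2.2×10^12).
L = 10·(0.3424 + 12) = 123.42 dB.

123 dB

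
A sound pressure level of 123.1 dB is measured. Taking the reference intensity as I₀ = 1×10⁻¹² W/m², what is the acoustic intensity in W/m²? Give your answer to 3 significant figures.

I = I₀·10^(L/10) = 10⁻¹² × 10^(123.1/10) = 10^(0.310).

2.04 W/m²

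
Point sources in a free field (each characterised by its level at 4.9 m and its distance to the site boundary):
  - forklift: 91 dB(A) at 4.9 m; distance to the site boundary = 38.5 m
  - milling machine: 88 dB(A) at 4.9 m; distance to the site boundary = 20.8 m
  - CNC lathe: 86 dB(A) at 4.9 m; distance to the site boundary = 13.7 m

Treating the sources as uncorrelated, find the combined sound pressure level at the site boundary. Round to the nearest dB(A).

80 dB(A)

Apply inverse-square spreading to bring every level to the receiver, then sum 10^(L/10).
forklift: 91 − 20·log₁₀(38.5/4.9) = 91 − 17.91 = 73.09 dB(A).
milling machine: 88 − 20·log₁₀(20.8/4.9) = 88 − 12.56 = 75.44 dB(A).
CNC lathe: 86 − 20·log₁₀(13.7/4.9) = 86 − 8.93 = 77.07 dB(A).
Σ 10^(L/10) = 1.063e+08 → L_total = 10·log₁₀(1.063e+08) = 80.27 dB(A).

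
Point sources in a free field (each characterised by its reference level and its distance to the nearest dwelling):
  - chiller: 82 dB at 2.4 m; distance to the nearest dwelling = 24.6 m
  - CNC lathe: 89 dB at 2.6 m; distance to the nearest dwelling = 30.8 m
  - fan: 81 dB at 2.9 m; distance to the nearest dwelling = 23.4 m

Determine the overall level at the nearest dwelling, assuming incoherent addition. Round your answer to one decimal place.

First find each source's level at the receiver (point-source: −20·log₁₀(r/r_ref)), then combine on an intensity basis.
chiller: 82 − 20·log₁₀(24.6/2.4) = 82 − 20.21 = 61.79 dB.
CNC lathe: 89 − 20·log₁₀(30.8/2.6) = 89 − 21.47 = 67.53 dB.
fan: 81 − 20·log₁₀(23.4/2.9) = 81 − 18.14 = 62.86 dB.
Σ 10^(L/10) = 9.102e+06 → L_total = 10·log₁₀(9.102e+06) = 69.59 dB.

69.6 dB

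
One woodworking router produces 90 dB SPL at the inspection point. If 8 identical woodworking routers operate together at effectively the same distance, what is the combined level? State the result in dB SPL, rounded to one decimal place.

99.0 dB SPL

With 8 equal, uncorrelated contributions the intensity is 8× that of one unit, giving a rise of 10·log₁₀ 8.
L_total = 90 + 10·log₁₀(8) = 90 + 9.031 = 99.03 dB SPL.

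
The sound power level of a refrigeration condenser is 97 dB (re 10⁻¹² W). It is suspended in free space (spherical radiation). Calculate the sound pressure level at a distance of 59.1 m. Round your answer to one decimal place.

Free-field spherical radiation: L_p = L_w − 10·log₁₀(4π·r²), r = 59.1 m.
4π·r² = 4.389e+04 m², 10·log₁₀ of that is 46.424 dB.
L_p = 97 − 46.424 = 50.58 dB.

50.6 dB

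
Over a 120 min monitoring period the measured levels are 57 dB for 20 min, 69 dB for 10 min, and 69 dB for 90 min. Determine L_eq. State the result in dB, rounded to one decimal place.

L_eq = 10·log₁₀[(1/T)·Σ tᵢ·10^(Lᵢ/10)] with T = 120 min.
Σ tᵢ·10^(Lᵢ/10) = 20·10^(57/10) + 10·10^(69/10) + 90·10^(69/10) = 8.044e+08.
L_eq = 10·log₁₀(8.044e+08/120) = 68.26 dB.

68.3 dB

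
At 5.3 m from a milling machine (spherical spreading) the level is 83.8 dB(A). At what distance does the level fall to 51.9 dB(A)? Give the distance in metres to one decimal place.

For a point source L₁ − L₂ = 20·log₁₀(r₂/r₁), so r₂ = r₁·10^((L₁−L₂)/20).
r₂ = 5.3·10^((83.8−51.9)/20) = 5.3·10^(31.9/20) = 208.58 m.

208.6 m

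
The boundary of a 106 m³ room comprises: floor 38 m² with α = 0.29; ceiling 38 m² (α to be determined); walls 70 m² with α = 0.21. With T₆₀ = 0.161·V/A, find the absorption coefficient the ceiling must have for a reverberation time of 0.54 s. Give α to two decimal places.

A = 0.161·V/T₆₀ = 0.161·106/0.54 = 31.60 m² sabins.
Absorption from the other surfaces = 38·0.29 + 70·0.21 = 25.72 m², so the ceiling must supply 5.88 m² over 38 m².
α = 5.88/38 = 0.155.

0.15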